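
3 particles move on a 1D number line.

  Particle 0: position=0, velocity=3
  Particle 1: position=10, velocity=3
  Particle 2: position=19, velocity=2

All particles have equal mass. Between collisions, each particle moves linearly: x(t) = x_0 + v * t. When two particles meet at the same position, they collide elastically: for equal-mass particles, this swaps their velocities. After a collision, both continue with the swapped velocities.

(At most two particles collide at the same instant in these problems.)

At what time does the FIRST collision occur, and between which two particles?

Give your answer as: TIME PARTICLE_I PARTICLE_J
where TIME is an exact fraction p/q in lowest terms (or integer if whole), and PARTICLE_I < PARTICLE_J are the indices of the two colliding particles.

Answer: 9 1 2

Derivation:
Pair (0,1): pos 0,10 vel 3,3 -> not approaching (rel speed 0 <= 0)
Pair (1,2): pos 10,19 vel 3,2 -> gap=9, closing at 1/unit, collide at t=9
Earliest collision: t=9 between 1 and 2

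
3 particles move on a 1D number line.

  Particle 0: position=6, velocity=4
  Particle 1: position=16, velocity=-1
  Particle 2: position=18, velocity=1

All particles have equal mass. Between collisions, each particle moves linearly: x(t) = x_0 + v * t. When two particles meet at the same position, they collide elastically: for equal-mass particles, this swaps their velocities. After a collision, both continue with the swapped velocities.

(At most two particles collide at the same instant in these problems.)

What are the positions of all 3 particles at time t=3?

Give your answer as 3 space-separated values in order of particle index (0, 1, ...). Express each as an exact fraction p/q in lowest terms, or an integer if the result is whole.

Answer: 13 18 21

Derivation:
Collision at t=2: particles 0 and 1 swap velocities; positions: p0=14 p1=14 p2=20; velocities now: v0=-1 v1=4 v2=1
Advance to t=3 (no further collisions before then); velocities: v0=-1 v1=4 v2=1; positions = 13 18 21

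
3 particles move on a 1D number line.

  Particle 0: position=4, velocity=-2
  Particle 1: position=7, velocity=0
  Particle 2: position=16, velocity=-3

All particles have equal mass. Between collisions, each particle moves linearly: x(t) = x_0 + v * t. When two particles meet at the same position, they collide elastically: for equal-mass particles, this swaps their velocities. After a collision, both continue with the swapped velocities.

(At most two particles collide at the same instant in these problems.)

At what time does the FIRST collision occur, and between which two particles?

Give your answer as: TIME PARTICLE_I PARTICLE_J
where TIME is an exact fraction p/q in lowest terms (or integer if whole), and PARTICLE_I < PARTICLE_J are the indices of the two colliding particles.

Answer: 3 1 2

Derivation:
Pair (0,1): pos 4,7 vel -2,0 -> not approaching (rel speed -2 <= 0)
Pair (1,2): pos 7,16 vel 0,-3 -> gap=9, closing at 3/unit, collide at t=3
Earliest collision: t=3 between 1 and 2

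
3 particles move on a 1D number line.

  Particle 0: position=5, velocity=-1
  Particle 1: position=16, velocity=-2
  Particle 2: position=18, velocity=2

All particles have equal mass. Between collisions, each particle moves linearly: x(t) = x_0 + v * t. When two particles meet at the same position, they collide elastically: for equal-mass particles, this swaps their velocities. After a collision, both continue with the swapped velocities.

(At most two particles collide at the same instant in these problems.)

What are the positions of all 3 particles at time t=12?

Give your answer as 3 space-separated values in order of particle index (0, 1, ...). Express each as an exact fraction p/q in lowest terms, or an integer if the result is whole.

Answer: -8 -7 42

Derivation:
Collision at t=11: particles 0 and 1 swap velocities; positions: p0=-6 p1=-6 p2=40; velocities now: v0=-2 v1=-1 v2=2
Advance to t=12 (no further collisions before then); velocities: v0=-2 v1=-1 v2=2; positions = -8 -7 42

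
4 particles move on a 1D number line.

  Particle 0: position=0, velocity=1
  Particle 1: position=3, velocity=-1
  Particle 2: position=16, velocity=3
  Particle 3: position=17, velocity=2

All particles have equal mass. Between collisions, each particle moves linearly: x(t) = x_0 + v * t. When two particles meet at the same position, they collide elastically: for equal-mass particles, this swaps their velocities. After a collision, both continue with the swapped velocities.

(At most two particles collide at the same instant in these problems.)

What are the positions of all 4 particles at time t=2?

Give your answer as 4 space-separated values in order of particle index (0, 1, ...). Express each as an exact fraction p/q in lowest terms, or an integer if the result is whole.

Answer: 1 2 21 22

Derivation:
Collision at t=1: particles 2 and 3 swap velocities; positions: p0=1 p1=2 p2=19 p3=19; velocities now: v0=1 v1=-1 v2=2 v3=3
Collision at t=3/2: particles 0 and 1 swap velocities; positions: p0=3/2 p1=3/2 p2=20 p3=41/2; velocities now: v0=-1 v1=1 v2=2 v3=3
Advance to t=2 (no further collisions before then); velocities: v0=-1 v1=1 v2=2 v3=3; positions = 1 2 21 22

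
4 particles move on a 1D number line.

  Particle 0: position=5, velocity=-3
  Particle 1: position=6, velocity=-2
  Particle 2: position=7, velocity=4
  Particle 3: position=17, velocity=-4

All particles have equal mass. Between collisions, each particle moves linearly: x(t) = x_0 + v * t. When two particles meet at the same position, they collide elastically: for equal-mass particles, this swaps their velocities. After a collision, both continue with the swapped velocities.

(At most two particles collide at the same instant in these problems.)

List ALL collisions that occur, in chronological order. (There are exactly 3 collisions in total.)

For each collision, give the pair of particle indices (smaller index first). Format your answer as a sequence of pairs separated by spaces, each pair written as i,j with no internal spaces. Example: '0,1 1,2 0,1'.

Answer: 2,3 1,2 0,1

Derivation:
Collision at t=5/4: particles 2 and 3 swap velocities; positions: p0=5/4 p1=7/2 p2=12 p3=12; velocities now: v0=-3 v1=-2 v2=-4 v3=4
Collision at t=11/2: particles 1 and 2 swap velocities; positions: p0=-23/2 p1=-5 p2=-5 p3=29; velocities now: v0=-3 v1=-4 v2=-2 v3=4
Collision at t=12: particles 0 and 1 swap velocities; positions: p0=-31 p1=-31 p2=-18 p3=55; velocities now: v0=-4 v1=-3 v2=-2 v3=4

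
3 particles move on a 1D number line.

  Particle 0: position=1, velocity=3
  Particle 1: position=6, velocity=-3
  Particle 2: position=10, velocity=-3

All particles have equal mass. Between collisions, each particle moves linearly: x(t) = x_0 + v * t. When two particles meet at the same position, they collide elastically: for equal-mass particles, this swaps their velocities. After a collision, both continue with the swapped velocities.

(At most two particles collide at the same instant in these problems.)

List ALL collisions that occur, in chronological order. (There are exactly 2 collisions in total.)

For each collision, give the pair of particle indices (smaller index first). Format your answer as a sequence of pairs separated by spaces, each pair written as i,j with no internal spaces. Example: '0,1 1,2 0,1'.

Answer: 0,1 1,2

Derivation:
Collision at t=5/6: particles 0 and 1 swap velocities; positions: p0=7/2 p1=7/2 p2=15/2; velocities now: v0=-3 v1=3 v2=-3
Collision at t=3/2: particles 1 and 2 swap velocities; positions: p0=3/2 p1=11/2 p2=11/2; velocities now: v0=-3 v1=-3 v2=3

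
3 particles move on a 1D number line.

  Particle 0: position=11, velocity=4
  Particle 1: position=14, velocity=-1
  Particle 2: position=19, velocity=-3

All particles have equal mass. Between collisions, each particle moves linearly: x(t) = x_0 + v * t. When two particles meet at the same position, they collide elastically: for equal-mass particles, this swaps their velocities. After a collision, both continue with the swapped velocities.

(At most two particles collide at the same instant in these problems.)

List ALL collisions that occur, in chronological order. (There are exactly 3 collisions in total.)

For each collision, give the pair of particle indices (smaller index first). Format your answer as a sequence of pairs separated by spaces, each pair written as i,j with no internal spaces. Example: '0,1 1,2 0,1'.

Answer: 0,1 1,2 0,1

Derivation:
Collision at t=3/5: particles 0 and 1 swap velocities; positions: p0=67/5 p1=67/5 p2=86/5; velocities now: v0=-1 v1=4 v2=-3
Collision at t=8/7: particles 1 and 2 swap velocities; positions: p0=90/7 p1=109/7 p2=109/7; velocities now: v0=-1 v1=-3 v2=4
Collision at t=5/2: particles 0 and 1 swap velocities; positions: p0=23/2 p1=23/2 p2=21; velocities now: v0=-3 v1=-1 v2=4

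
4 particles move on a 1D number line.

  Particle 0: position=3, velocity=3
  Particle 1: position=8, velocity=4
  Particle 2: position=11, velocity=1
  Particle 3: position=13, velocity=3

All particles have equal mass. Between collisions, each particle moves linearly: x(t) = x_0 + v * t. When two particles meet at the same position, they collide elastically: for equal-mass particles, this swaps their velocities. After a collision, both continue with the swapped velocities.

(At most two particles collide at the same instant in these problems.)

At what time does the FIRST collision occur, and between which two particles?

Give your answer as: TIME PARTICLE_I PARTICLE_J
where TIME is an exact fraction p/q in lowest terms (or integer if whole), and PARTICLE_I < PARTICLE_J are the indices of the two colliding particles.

Pair (0,1): pos 3,8 vel 3,4 -> not approaching (rel speed -1 <= 0)
Pair (1,2): pos 8,11 vel 4,1 -> gap=3, closing at 3/unit, collide at t=1
Pair (2,3): pos 11,13 vel 1,3 -> not approaching (rel speed -2 <= 0)
Earliest collision: t=1 between 1 and 2

Answer: 1 1 2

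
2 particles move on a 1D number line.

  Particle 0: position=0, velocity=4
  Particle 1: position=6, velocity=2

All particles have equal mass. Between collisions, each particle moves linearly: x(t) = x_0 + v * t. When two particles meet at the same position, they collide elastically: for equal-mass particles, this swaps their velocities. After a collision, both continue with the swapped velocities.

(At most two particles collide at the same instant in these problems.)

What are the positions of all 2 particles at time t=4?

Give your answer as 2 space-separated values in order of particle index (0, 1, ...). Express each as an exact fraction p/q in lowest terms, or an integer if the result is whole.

Answer: 14 16

Derivation:
Collision at t=3: particles 0 and 1 swap velocities; positions: p0=12 p1=12; velocities now: v0=2 v1=4
Advance to t=4 (no further collisions before then); velocities: v0=2 v1=4; positions = 14 16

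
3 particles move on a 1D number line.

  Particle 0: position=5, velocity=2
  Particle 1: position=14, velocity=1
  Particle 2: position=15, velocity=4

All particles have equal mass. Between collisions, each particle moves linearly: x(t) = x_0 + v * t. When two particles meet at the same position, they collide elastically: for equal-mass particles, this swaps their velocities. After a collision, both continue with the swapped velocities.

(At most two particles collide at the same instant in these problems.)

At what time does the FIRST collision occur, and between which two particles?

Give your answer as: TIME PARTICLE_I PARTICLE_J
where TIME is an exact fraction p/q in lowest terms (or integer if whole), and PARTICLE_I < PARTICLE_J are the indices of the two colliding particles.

Answer: 9 0 1

Derivation:
Pair (0,1): pos 5,14 vel 2,1 -> gap=9, closing at 1/unit, collide at t=9
Pair (1,2): pos 14,15 vel 1,4 -> not approaching (rel speed -3 <= 0)
Earliest collision: t=9 between 0 and 1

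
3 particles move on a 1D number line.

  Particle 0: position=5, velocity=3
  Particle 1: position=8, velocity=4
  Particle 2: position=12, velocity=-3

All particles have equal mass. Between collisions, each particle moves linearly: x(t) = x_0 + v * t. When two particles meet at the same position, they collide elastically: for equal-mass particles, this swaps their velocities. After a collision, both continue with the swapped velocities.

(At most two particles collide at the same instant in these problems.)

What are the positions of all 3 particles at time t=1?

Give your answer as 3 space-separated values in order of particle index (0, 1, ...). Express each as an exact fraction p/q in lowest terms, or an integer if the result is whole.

Answer: 8 9 12

Derivation:
Collision at t=4/7: particles 1 and 2 swap velocities; positions: p0=47/7 p1=72/7 p2=72/7; velocities now: v0=3 v1=-3 v2=4
Advance to t=1 (no further collisions before then); velocities: v0=3 v1=-3 v2=4; positions = 8 9 12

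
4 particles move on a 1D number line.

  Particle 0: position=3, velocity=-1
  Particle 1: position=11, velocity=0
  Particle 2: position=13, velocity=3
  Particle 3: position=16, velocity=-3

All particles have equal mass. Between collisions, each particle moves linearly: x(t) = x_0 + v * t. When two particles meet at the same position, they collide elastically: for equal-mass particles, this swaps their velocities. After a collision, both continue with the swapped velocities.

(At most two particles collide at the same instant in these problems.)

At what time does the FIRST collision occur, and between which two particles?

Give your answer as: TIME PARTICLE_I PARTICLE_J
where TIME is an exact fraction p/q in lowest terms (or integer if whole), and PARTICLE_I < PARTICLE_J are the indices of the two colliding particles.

Answer: 1/2 2 3

Derivation:
Pair (0,1): pos 3,11 vel -1,0 -> not approaching (rel speed -1 <= 0)
Pair (1,2): pos 11,13 vel 0,3 -> not approaching (rel speed -3 <= 0)
Pair (2,3): pos 13,16 vel 3,-3 -> gap=3, closing at 6/unit, collide at t=1/2
Earliest collision: t=1/2 between 2 and 3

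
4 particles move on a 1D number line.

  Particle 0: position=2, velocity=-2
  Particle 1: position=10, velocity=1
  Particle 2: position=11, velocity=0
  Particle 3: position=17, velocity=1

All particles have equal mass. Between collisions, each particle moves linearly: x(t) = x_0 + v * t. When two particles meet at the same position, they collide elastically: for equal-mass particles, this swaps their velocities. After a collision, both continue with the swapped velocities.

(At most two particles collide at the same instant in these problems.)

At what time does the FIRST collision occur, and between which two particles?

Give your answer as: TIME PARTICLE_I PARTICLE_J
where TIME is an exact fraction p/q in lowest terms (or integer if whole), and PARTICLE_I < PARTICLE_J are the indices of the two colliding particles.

Pair (0,1): pos 2,10 vel -2,1 -> not approaching (rel speed -3 <= 0)
Pair (1,2): pos 10,11 vel 1,0 -> gap=1, closing at 1/unit, collide at t=1
Pair (2,3): pos 11,17 vel 0,1 -> not approaching (rel speed -1 <= 0)
Earliest collision: t=1 between 1 and 2

Answer: 1 1 2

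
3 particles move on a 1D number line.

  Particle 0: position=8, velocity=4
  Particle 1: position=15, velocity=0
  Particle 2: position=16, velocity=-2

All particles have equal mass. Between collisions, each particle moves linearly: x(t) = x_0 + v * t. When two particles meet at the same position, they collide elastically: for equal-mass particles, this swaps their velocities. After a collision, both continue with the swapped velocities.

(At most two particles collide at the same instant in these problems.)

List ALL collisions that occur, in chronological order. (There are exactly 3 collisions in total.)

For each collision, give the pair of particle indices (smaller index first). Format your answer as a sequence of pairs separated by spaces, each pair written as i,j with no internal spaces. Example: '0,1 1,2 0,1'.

Collision at t=1/2: particles 1 and 2 swap velocities; positions: p0=10 p1=15 p2=15; velocities now: v0=4 v1=-2 v2=0
Collision at t=4/3: particles 0 and 1 swap velocities; positions: p0=40/3 p1=40/3 p2=15; velocities now: v0=-2 v1=4 v2=0
Collision at t=7/4: particles 1 and 2 swap velocities; positions: p0=25/2 p1=15 p2=15; velocities now: v0=-2 v1=0 v2=4

Answer: 1,2 0,1 1,2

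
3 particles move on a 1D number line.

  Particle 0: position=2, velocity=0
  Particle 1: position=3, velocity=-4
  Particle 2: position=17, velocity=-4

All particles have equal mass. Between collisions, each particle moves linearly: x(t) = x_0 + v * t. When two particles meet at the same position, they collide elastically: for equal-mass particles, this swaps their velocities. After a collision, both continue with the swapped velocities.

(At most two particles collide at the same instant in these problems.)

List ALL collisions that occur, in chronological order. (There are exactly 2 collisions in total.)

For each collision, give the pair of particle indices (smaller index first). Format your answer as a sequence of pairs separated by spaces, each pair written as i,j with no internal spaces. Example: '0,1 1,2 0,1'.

Collision at t=1/4: particles 0 and 1 swap velocities; positions: p0=2 p1=2 p2=16; velocities now: v0=-4 v1=0 v2=-4
Collision at t=15/4: particles 1 and 2 swap velocities; positions: p0=-12 p1=2 p2=2; velocities now: v0=-4 v1=-4 v2=0

Answer: 0,1 1,2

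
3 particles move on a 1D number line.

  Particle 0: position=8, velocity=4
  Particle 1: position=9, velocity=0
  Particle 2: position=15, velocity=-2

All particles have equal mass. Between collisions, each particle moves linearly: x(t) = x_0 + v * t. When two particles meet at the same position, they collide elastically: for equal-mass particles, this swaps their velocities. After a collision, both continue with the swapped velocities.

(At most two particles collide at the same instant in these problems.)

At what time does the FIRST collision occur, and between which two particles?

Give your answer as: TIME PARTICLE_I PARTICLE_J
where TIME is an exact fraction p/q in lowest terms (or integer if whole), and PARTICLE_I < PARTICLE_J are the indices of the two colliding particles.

Answer: 1/4 0 1

Derivation:
Pair (0,1): pos 8,9 vel 4,0 -> gap=1, closing at 4/unit, collide at t=1/4
Pair (1,2): pos 9,15 vel 0,-2 -> gap=6, closing at 2/unit, collide at t=3
Earliest collision: t=1/4 between 0 and 1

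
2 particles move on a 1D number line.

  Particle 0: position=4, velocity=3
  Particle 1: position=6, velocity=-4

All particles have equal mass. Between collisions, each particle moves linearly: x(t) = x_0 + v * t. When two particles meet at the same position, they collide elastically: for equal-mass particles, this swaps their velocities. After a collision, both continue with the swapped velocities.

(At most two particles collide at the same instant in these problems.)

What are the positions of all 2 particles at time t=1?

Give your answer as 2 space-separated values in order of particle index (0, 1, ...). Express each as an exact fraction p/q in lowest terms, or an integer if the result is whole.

Collision at t=2/7: particles 0 and 1 swap velocities; positions: p0=34/7 p1=34/7; velocities now: v0=-4 v1=3
Advance to t=1 (no further collisions before then); velocities: v0=-4 v1=3; positions = 2 7

Answer: 2 7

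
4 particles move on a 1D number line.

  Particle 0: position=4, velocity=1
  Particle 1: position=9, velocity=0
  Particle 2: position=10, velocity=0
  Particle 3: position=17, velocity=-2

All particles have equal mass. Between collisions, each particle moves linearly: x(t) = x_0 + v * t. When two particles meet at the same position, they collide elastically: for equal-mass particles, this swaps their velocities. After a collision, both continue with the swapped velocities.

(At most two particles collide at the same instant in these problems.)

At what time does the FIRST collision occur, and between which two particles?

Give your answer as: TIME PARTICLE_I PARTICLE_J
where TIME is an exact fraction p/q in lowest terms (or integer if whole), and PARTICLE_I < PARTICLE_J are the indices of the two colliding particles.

Pair (0,1): pos 4,9 vel 1,0 -> gap=5, closing at 1/unit, collide at t=5
Pair (1,2): pos 9,10 vel 0,0 -> not approaching (rel speed 0 <= 0)
Pair (2,3): pos 10,17 vel 0,-2 -> gap=7, closing at 2/unit, collide at t=7/2
Earliest collision: t=7/2 between 2 and 3

Answer: 7/2 2 3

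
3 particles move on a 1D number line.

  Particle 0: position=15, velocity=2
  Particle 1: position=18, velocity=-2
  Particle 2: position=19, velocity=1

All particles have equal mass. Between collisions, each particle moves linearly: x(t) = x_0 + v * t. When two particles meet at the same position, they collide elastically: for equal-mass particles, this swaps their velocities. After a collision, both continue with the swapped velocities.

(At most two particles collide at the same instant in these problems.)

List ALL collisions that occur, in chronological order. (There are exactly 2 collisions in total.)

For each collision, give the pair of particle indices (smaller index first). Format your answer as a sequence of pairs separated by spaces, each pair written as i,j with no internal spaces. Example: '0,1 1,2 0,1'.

Answer: 0,1 1,2

Derivation:
Collision at t=3/4: particles 0 and 1 swap velocities; positions: p0=33/2 p1=33/2 p2=79/4; velocities now: v0=-2 v1=2 v2=1
Collision at t=4: particles 1 and 2 swap velocities; positions: p0=10 p1=23 p2=23; velocities now: v0=-2 v1=1 v2=2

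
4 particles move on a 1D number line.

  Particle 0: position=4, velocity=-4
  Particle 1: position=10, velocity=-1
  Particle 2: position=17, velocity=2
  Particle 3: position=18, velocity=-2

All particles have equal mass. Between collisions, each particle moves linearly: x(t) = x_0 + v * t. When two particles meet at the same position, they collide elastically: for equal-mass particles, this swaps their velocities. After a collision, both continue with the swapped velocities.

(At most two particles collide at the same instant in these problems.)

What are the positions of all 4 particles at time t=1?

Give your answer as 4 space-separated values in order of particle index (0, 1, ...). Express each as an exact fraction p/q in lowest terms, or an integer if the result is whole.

Collision at t=1/4: particles 2 and 3 swap velocities; positions: p0=3 p1=39/4 p2=35/2 p3=35/2; velocities now: v0=-4 v1=-1 v2=-2 v3=2
Advance to t=1 (no further collisions before then); velocities: v0=-4 v1=-1 v2=-2 v3=2; positions = 0 9 16 19

Answer: 0 9 16 19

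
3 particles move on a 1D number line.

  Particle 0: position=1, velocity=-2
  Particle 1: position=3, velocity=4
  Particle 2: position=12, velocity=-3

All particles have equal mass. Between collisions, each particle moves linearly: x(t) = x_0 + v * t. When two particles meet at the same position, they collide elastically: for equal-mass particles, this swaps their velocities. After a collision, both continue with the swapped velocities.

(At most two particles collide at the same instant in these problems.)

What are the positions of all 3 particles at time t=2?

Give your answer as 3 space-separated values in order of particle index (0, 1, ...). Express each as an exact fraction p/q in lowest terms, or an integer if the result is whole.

Collision at t=9/7: particles 1 and 2 swap velocities; positions: p0=-11/7 p1=57/7 p2=57/7; velocities now: v0=-2 v1=-3 v2=4
Advance to t=2 (no further collisions before then); velocities: v0=-2 v1=-3 v2=4; positions = -3 6 11

Answer: -3 6 11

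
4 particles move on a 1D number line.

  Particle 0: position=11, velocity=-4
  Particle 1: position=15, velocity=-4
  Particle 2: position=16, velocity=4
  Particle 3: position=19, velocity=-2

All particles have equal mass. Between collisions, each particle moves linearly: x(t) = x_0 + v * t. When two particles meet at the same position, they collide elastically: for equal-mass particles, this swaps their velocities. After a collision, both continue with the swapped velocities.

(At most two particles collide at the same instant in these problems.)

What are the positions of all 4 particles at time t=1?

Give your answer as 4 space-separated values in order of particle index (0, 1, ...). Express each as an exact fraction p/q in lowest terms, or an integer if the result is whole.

Answer: 7 11 17 20

Derivation:
Collision at t=1/2: particles 2 and 3 swap velocities; positions: p0=9 p1=13 p2=18 p3=18; velocities now: v0=-4 v1=-4 v2=-2 v3=4
Advance to t=1 (no further collisions before then); velocities: v0=-4 v1=-4 v2=-2 v3=4; positions = 7 11 17 20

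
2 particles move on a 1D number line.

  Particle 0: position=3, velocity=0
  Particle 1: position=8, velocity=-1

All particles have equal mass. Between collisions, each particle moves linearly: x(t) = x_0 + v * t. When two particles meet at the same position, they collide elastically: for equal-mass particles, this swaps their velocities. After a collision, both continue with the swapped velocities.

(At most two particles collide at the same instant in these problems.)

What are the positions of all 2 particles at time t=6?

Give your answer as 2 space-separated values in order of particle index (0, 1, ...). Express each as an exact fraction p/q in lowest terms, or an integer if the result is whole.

Answer: 2 3

Derivation:
Collision at t=5: particles 0 and 1 swap velocities; positions: p0=3 p1=3; velocities now: v0=-1 v1=0
Advance to t=6 (no further collisions before then); velocities: v0=-1 v1=0; positions = 2 3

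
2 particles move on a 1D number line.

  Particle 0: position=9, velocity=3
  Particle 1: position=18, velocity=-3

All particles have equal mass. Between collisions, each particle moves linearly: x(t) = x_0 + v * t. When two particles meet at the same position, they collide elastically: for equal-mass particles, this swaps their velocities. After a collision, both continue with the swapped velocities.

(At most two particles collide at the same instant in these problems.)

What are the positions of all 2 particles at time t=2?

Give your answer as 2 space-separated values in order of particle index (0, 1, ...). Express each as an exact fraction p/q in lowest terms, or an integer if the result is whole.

Answer: 12 15

Derivation:
Collision at t=3/2: particles 0 and 1 swap velocities; positions: p0=27/2 p1=27/2; velocities now: v0=-3 v1=3
Advance to t=2 (no further collisions before then); velocities: v0=-3 v1=3; positions = 12 15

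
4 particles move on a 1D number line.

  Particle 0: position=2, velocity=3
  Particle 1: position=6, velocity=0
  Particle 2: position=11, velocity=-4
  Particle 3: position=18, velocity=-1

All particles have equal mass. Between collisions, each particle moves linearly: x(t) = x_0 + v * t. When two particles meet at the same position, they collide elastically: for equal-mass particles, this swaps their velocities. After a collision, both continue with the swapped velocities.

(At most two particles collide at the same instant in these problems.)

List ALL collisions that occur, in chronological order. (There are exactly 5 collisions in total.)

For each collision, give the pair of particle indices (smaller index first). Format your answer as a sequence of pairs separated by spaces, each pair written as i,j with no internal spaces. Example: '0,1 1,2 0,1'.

Answer: 1,2 0,1 1,2 2,3 1,2

Derivation:
Collision at t=5/4: particles 1 and 2 swap velocities; positions: p0=23/4 p1=6 p2=6 p3=67/4; velocities now: v0=3 v1=-4 v2=0 v3=-1
Collision at t=9/7: particles 0 and 1 swap velocities; positions: p0=41/7 p1=41/7 p2=6 p3=117/7; velocities now: v0=-4 v1=3 v2=0 v3=-1
Collision at t=4/3: particles 1 and 2 swap velocities; positions: p0=17/3 p1=6 p2=6 p3=50/3; velocities now: v0=-4 v1=0 v2=3 v3=-1
Collision at t=4: particles 2 and 3 swap velocities; positions: p0=-5 p1=6 p2=14 p3=14; velocities now: v0=-4 v1=0 v2=-1 v3=3
Collision at t=12: particles 1 and 2 swap velocities; positions: p0=-37 p1=6 p2=6 p3=38; velocities now: v0=-4 v1=-1 v2=0 v3=3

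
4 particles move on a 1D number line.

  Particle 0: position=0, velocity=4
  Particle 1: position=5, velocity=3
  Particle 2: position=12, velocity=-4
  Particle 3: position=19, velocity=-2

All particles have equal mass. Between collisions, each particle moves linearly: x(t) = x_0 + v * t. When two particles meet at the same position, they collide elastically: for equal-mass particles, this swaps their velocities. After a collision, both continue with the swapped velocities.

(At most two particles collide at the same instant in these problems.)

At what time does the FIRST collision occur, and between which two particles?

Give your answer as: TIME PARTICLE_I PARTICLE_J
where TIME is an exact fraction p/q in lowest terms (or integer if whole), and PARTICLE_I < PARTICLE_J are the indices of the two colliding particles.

Answer: 1 1 2

Derivation:
Pair (0,1): pos 0,5 vel 4,3 -> gap=5, closing at 1/unit, collide at t=5
Pair (1,2): pos 5,12 vel 3,-4 -> gap=7, closing at 7/unit, collide at t=1
Pair (2,3): pos 12,19 vel -4,-2 -> not approaching (rel speed -2 <= 0)
Earliest collision: t=1 between 1 and 2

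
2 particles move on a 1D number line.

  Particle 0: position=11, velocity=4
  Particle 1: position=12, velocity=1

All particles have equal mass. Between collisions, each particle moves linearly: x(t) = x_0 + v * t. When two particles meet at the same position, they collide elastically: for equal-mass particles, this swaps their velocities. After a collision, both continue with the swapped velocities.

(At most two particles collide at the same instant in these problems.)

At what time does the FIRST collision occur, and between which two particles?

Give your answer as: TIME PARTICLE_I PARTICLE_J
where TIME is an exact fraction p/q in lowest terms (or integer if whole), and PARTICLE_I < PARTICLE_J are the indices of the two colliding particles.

Answer: 1/3 0 1

Derivation:
Pair (0,1): pos 11,12 vel 4,1 -> gap=1, closing at 3/unit, collide at t=1/3
Earliest collision: t=1/3 between 0 and 1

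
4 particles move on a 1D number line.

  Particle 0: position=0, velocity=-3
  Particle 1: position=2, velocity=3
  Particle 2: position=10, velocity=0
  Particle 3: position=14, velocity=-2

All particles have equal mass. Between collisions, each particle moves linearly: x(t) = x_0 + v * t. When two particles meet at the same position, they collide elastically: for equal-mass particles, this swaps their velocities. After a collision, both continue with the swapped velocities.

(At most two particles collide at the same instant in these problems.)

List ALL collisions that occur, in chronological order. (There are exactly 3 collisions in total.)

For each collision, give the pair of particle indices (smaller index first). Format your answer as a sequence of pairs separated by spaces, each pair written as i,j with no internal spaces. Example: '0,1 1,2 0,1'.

Answer: 2,3 1,2 2,3

Derivation:
Collision at t=2: particles 2 and 3 swap velocities; positions: p0=-6 p1=8 p2=10 p3=10; velocities now: v0=-3 v1=3 v2=-2 v3=0
Collision at t=12/5: particles 1 and 2 swap velocities; positions: p0=-36/5 p1=46/5 p2=46/5 p3=10; velocities now: v0=-3 v1=-2 v2=3 v3=0
Collision at t=8/3: particles 2 and 3 swap velocities; positions: p0=-8 p1=26/3 p2=10 p3=10; velocities now: v0=-3 v1=-2 v2=0 v3=3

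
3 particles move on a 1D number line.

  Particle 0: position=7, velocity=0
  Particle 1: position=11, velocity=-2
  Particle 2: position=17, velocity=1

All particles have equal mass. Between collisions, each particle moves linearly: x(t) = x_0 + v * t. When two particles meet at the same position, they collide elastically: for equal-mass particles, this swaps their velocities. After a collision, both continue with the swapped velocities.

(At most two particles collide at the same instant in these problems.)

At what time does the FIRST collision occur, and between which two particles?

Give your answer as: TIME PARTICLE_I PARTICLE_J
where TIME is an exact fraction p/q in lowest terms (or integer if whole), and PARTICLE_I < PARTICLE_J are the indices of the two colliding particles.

Pair (0,1): pos 7,11 vel 0,-2 -> gap=4, closing at 2/unit, collide at t=2
Pair (1,2): pos 11,17 vel -2,1 -> not approaching (rel speed -3 <= 0)
Earliest collision: t=2 between 0 and 1

Answer: 2 0 1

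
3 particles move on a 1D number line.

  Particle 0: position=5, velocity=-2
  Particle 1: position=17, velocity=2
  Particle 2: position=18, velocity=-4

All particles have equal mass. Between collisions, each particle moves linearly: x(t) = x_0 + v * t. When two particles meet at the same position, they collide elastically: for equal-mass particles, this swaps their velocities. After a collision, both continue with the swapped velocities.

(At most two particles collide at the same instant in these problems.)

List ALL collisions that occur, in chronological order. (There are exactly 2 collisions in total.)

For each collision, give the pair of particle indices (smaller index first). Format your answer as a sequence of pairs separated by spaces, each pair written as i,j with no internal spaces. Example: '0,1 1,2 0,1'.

Collision at t=1/6: particles 1 and 2 swap velocities; positions: p0=14/3 p1=52/3 p2=52/3; velocities now: v0=-2 v1=-4 v2=2
Collision at t=13/2: particles 0 and 1 swap velocities; positions: p0=-8 p1=-8 p2=30; velocities now: v0=-4 v1=-2 v2=2

Answer: 1,2 0,1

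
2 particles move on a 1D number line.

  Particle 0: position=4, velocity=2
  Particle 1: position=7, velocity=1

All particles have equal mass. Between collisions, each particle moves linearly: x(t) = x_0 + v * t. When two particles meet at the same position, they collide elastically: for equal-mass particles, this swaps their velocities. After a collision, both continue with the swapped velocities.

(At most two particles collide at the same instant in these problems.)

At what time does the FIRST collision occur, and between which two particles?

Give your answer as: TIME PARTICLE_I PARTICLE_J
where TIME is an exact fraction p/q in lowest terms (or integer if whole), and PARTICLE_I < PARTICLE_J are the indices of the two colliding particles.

Pair (0,1): pos 4,7 vel 2,1 -> gap=3, closing at 1/unit, collide at t=3
Earliest collision: t=3 between 0 and 1

Answer: 3 0 1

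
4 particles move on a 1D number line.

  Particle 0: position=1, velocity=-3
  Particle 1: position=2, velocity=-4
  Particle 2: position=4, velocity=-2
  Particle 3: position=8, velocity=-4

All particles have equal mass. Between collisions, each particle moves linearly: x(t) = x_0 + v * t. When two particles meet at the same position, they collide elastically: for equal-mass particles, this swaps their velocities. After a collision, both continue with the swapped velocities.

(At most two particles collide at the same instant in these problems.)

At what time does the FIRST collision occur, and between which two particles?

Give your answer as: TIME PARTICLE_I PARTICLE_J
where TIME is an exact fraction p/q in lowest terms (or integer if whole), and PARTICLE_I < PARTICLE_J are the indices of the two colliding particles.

Pair (0,1): pos 1,2 vel -3,-4 -> gap=1, closing at 1/unit, collide at t=1
Pair (1,2): pos 2,4 vel -4,-2 -> not approaching (rel speed -2 <= 0)
Pair (2,3): pos 4,8 vel -2,-4 -> gap=4, closing at 2/unit, collide at t=2
Earliest collision: t=1 between 0 and 1

Answer: 1 0 1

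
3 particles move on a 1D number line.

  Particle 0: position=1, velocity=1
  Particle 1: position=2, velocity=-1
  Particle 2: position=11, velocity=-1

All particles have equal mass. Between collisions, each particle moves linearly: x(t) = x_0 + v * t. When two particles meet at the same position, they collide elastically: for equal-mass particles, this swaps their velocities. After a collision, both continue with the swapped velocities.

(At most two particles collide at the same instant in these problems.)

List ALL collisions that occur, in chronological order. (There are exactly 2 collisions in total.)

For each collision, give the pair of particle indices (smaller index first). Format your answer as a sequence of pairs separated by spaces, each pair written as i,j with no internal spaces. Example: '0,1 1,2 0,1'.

Collision at t=1/2: particles 0 and 1 swap velocities; positions: p0=3/2 p1=3/2 p2=21/2; velocities now: v0=-1 v1=1 v2=-1
Collision at t=5: particles 1 and 2 swap velocities; positions: p0=-3 p1=6 p2=6; velocities now: v0=-1 v1=-1 v2=1

Answer: 0,1 1,2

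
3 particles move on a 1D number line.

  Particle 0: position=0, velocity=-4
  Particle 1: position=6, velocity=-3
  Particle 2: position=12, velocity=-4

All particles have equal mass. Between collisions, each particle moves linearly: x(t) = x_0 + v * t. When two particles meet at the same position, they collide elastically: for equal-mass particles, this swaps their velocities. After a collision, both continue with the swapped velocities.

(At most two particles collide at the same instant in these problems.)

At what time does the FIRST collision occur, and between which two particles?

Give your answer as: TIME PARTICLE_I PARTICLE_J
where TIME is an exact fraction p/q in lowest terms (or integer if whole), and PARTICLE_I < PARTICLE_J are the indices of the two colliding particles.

Pair (0,1): pos 0,6 vel -4,-3 -> not approaching (rel speed -1 <= 0)
Pair (1,2): pos 6,12 vel -3,-4 -> gap=6, closing at 1/unit, collide at t=6
Earliest collision: t=6 between 1 and 2

Answer: 6 1 2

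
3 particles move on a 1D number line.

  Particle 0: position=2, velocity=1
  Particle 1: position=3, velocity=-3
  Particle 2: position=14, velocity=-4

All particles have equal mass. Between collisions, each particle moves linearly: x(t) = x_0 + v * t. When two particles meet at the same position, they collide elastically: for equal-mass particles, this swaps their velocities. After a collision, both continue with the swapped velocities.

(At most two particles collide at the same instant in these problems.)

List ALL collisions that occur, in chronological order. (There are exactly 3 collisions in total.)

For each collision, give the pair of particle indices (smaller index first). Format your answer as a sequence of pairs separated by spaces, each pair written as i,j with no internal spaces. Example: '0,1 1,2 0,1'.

Collision at t=1/4: particles 0 and 1 swap velocities; positions: p0=9/4 p1=9/4 p2=13; velocities now: v0=-3 v1=1 v2=-4
Collision at t=12/5: particles 1 and 2 swap velocities; positions: p0=-21/5 p1=22/5 p2=22/5; velocities now: v0=-3 v1=-4 v2=1
Collision at t=11: particles 0 and 1 swap velocities; positions: p0=-30 p1=-30 p2=13; velocities now: v0=-4 v1=-3 v2=1

Answer: 0,1 1,2 0,1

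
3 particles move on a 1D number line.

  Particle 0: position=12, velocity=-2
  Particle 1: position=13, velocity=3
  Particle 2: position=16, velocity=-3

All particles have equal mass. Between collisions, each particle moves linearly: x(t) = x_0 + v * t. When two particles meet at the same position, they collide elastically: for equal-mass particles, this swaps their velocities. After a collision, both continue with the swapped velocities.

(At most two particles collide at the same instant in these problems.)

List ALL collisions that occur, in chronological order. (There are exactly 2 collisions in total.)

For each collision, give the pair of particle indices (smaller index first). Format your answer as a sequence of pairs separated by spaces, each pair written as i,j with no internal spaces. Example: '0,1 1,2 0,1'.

Collision at t=1/2: particles 1 and 2 swap velocities; positions: p0=11 p1=29/2 p2=29/2; velocities now: v0=-2 v1=-3 v2=3
Collision at t=4: particles 0 and 1 swap velocities; positions: p0=4 p1=4 p2=25; velocities now: v0=-3 v1=-2 v2=3

Answer: 1,2 0,1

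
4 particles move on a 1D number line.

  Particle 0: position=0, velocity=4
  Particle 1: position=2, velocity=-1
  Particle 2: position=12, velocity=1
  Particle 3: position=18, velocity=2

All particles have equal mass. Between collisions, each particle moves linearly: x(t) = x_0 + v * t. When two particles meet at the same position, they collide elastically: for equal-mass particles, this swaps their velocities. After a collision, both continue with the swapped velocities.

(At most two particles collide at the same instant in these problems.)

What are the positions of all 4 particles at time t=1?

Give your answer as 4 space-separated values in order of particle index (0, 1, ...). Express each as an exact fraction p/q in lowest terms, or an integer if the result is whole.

Answer: 1 4 13 20

Derivation:
Collision at t=2/5: particles 0 and 1 swap velocities; positions: p0=8/5 p1=8/5 p2=62/5 p3=94/5; velocities now: v0=-1 v1=4 v2=1 v3=2
Advance to t=1 (no further collisions before then); velocities: v0=-1 v1=4 v2=1 v3=2; positions = 1 4 13 20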